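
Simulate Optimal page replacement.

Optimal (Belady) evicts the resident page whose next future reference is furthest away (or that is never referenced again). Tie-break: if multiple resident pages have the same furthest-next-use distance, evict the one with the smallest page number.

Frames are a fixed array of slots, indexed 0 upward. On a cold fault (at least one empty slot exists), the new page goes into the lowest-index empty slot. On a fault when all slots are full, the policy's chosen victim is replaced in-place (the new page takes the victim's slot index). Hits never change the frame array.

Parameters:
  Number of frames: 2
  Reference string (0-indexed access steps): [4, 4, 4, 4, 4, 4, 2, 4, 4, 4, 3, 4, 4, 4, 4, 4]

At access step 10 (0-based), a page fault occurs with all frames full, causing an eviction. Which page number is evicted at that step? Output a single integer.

Step 0: ref 4 -> FAULT, frames=[4,-]
Step 1: ref 4 -> HIT, frames=[4,-]
Step 2: ref 4 -> HIT, frames=[4,-]
Step 3: ref 4 -> HIT, frames=[4,-]
Step 4: ref 4 -> HIT, frames=[4,-]
Step 5: ref 4 -> HIT, frames=[4,-]
Step 6: ref 2 -> FAULT, frames=[4,2]
Step 7: ref 4 -> HIT, frames=[4,2]
Step 8: ref 4 -> HIT, frames=[4,2]
Step 9: ref 4 -> HIT, frames=[4,2]
Step 10: ref 3 -> FAULT, evict 2, frames=[4,3]
At step 10: evicted page 2

Answer: 2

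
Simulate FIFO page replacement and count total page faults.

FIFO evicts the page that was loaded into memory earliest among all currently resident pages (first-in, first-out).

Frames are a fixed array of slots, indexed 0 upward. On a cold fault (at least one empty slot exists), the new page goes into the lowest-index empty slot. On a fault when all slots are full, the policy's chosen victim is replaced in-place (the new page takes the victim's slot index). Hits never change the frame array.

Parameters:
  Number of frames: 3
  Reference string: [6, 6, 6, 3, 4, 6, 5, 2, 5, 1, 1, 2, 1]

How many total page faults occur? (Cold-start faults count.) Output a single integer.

Step 0: ref 6 → FAULT, frames=[6,-,-]
Step 1: ref 6 → HIT, frames=[6,-,-]
Step 2: ref 6 → HIT, frames=[6,-,-]
Step 3: ref 3 → FAULT, frames=[6,3,-]
Step 4: ref 4 → FAULT, frames=[6,3,4]
Step 5: ref 6 → HIT, frames=[6,3,4]
Step 6: ref 5 → FAULT (evict 6), frames=[5,3,4]
Step 7: ref 2 → FAULT (evict 3), frames=[5,2,4]
Step 8: ref 5 → HIT, frames=[5,2,4]
Step 9: ref 1 → FAULT (evict 4), frames=[5,2,1]
Step 10: ref 1 → HIT, frames=[5,2,1]
Step 11: ref 2 → HIT, frames=[5,2,1]
Step 12: ref 1 → HIT, frames=[5,2,1]
Total faults: 6

Answer: 6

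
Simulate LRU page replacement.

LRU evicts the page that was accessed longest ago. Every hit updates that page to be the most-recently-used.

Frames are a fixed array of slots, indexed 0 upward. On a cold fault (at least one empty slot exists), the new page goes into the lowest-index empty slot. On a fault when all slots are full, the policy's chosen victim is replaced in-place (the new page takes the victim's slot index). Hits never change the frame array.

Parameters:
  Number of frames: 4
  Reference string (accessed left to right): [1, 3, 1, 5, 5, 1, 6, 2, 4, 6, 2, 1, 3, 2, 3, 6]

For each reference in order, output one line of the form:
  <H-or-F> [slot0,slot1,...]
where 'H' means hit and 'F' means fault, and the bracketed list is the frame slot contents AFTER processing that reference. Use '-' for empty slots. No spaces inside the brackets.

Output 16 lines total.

F [1,-,-,-]
F [1,3,-,-]
H [1,3,-,-]
F [1,3,5,-]
H [1,3,5,-]
H [1,3,5,-]
F [1,3,5,6]
F [1,2,5,6]
F [1,2,4,6]
H [1,2,4,6]
H [1,2,4,6]
H [1,2,4,6]
F [1,2,3,6]
H [1,2,3,6]
H [1,2,3,6]
H [1,2,3,6]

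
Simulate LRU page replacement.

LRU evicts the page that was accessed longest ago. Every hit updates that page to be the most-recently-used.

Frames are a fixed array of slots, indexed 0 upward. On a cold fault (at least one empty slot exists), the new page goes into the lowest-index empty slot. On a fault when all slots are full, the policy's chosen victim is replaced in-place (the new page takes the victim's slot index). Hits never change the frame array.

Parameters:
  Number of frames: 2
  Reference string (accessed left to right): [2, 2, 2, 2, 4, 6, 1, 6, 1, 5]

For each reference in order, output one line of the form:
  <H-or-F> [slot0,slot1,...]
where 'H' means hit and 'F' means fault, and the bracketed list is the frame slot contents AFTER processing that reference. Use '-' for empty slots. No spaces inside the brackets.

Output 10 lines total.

F [2,-]
H [2,-]
H [2,-]
H [2,-]
F [2,4]
F [6,4]
F [6,1]
H [6,1]
H [6,1]
F [5,1]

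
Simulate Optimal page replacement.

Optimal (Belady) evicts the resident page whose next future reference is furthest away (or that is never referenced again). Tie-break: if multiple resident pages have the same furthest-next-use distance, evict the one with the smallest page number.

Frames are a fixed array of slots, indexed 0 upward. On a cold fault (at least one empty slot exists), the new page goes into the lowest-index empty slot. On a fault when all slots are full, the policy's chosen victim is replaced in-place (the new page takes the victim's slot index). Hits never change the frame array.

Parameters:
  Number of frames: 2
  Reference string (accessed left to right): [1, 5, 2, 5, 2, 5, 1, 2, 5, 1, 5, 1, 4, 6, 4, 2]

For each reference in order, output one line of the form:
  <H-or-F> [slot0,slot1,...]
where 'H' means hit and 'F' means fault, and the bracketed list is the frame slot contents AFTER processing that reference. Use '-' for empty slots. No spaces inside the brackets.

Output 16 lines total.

F [1,-]
F [1,5]
F [2,5]
H [2,5]
H [2,5]
H [2,5]
F [2,1]
H [2,1]
F [5,1]
H [5,1]
H [5,1]
H [5,1]
F [5,4]
F [6,4]
H [6,4]
F [6,2]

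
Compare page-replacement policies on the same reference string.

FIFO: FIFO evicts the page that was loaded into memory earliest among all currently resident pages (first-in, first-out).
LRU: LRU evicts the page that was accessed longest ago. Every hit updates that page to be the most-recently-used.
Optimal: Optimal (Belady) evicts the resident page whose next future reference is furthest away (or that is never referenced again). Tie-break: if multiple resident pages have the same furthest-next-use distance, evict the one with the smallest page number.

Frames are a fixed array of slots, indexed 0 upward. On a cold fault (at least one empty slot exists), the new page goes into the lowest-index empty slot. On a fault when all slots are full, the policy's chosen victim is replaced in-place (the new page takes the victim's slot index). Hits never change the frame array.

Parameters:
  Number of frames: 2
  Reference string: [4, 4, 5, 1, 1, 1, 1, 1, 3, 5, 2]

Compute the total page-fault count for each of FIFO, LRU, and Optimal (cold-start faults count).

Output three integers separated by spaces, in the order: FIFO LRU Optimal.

--- FIFO ---
  step 0: ref 4 -> FAULT, frames=[4,-] (faults so far: 1)
  step 1: ref 4 -> HIT, frames=[4,-] (faults so far: 1)
  step 2: ref 5 -> FAULT, frames=[4,5] (faults so far: 2)
  step 3: ref 1 -> FAULT, evict 4, frames=[1,5] (faults so far: 3)
  step 4: ref 1 -> HIT, frames=[1,5] (faults so far: 3)
  step 5: ref 1 -> HIT, frames=[1,5] (faults so far: 3)
  step 6: ref 1 -> HIT, frames=[1,5] (faults so far: 3)
  step 7: ref 1 -> HIT, frames=[1,5] (faults so far: 3)
  step 8: ref 3 -> FAULT, evict 5, frames=[1,3] (faults so far: 4)
  step 9: ref 5 -> FAULT, evict 1, frames=[5,3] (faults so far: 5)
  step 10: ref 2 -> FAULT, evict 3, frames=[5,2] (faults so far: 6)
  FIFO total faults: 6
--- LRU ---
  step 0: ref 4 -> FAULT, frames=[4,-] (faults so far: 1)
  step 1: ref 4 -> HIT, frames=[4,-] (faults so far: 1)
  step 2: ref 5 -> FAULT, frames=[4,5] (faults so far: 2)
  step 3: ref 1 -> FAULT, evict 4, frames=[1,5] (faults so far: 3)
  step 4: ref 1 -> HIT, frames=[1,5] (faults so far: 3)
  step 5: ref 1 -> HIT, frames=[1,5] (faults so far: 3)
  step 6: ref 1 -> HIT, frames=[1,5] (faults so far: 3)
  step 7: ref 1 -> HIT, frames=[1,5] (faults so far: 3)
  step 8: ref 3 -> FAULT, evict 5, frames=[1,3] (faults so far: 4)
  step 9: ref 5 -> FAULT, evict 1, frames=[5,3] (faults so far: 5)
  step 10: ref 2 -> FAULT, evict 3, frames=[5,2] (faults so far: 6)
  LRU total faults: 6
--- Optimal ---
  step 0: ref 4 -> FAULT, frames=[4,-] (faults so far: 1)
  step 1: ref 4 -> HIT, frames=[4,-] (faults so far: 1)
  step 2: ref 5 -> FAULT, frames=[4,5] (faults so far: 2)
  step 3: ref 1 -> FAULT, evict 4, frames=[1,5] (faults so far: 3)
  step 4: ref 1 -> HIT, frames=[1,5] (faults so far: 3)
  step 5: ref 1 -> HIT, frames=[1,5] (faults so far: 3)
  step 6: ref 1 -> HIT, frames=[1,5] (faults so far: 3)
  step 7: ref 1 -> HIT, frames=[1,5] (faults so far: 3)
  step 8: ref 3 -> FAULT, evict 1, frames=[3,5] (faults so far: 4)
  step 9: ref 5 -> HIT, frames=[3,5] (faults so far: 4)
  step 10: ref 2 -> FAULT, evict 3, frames=[2,5] (faults so far: 5)
  Optimal total faults: 5

Answer: 6 6 5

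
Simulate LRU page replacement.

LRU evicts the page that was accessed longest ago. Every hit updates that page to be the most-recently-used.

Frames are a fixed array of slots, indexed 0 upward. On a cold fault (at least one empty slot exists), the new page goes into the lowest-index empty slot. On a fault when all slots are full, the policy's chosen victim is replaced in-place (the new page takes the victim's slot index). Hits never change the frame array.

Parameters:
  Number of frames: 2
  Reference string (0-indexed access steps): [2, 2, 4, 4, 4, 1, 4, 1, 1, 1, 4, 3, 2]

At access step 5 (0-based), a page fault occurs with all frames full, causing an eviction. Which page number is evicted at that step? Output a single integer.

Step 0: ref 2 -> FAULT, frames=[2,-]
Step 1: ref 2 -> HIT, frames=[2,-]
Step 2: ref 4 -> FAULT, frames=[2,4]
Step 3: ref 4 -> HIT, frames=[2,4]
Step 4: ref 4 -> HIT, frames=[2,4]
Step 5: ref 1 -> FAULT, evict 2, frames=[1,4]
At step 5: evicted page 2

Answer: 2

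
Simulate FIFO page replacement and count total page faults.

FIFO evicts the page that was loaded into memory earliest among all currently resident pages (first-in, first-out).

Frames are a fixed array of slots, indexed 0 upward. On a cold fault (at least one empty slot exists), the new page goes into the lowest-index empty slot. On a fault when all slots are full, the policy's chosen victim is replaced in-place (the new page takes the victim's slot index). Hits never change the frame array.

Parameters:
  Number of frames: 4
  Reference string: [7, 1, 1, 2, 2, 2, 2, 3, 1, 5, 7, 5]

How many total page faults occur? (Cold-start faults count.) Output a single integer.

Step 0: ref 7 → FAULT, frames=[7,-,-,-]
Step 1: ref 1 → FAULT, frames=[7,1,-,-]
Step 2: ref 1 → HIT, frames=[7,1,-,-]
Step 3: ref 2 → FAULT, frames=[7,1,2,-]
Step 4: ref 2 → HIT, frames=[7,1,2,-]
Step 5: ref 2 → HIT, frames=[7,1,2,-]
Step 6: ref 2 → HIT, frames=[7,1,2,-]
Step 7: ref 3 → FAULT, frames=[7,1,2,3]
Step 8: ref 1 → HIT, frames=[7,1,2,3]
Step 9: ref 5 → FAULT (evict 7), frames=[5,1,2,3]
Step 10: ref 7 → FAULT (evict 1), frames=[5,7,2,3]
Step 11: ref 5 → HIT, frames=[5,7,2,3]
Total faults: 6

Answer: 6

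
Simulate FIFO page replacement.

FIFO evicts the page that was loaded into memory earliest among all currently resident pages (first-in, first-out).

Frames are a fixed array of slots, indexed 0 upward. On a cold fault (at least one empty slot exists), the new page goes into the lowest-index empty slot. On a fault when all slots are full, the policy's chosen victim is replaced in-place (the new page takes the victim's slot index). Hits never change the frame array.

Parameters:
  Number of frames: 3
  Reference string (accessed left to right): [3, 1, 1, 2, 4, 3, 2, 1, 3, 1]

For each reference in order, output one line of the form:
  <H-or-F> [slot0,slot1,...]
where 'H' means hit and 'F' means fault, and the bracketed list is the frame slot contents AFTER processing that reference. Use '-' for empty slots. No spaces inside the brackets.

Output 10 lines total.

F [3,-,-]
F [3,1,-]
H [3,1,-]
F [3,1,2]
F [4,1,2]
F [4,3,2]
H [4,3,2]
F [4,3,1]
H [4,3,1]
H [4,3,1]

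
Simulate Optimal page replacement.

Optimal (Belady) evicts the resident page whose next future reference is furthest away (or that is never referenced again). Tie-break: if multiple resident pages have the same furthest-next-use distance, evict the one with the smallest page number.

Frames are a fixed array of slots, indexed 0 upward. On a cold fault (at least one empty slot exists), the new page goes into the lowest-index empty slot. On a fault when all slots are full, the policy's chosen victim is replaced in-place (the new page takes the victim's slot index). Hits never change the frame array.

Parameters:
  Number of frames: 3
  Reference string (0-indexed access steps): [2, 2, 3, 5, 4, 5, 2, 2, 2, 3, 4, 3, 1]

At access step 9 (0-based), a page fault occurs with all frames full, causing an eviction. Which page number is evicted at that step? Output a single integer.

Answer: 2

Derivation:
Step 0: ref 2 -> FAULT, frames=[2,-,-]
Step 1: ref 2 -> HIT, frames=[2,-,-]
Step 2: ref 3 -> FAULT, frames=[2,3,-]
Step 3: ref 5 -> FAULT, frames=[2,3,5]
Step 4: ref 4 -> FAULT, evict 3, frames=[2,4,5]
Step 5: ref 5 -> HIT, frames=[2,4,5]
Step 6: ref 2 -> HIT, frames=[2,4,5]
Step 7: ref 2 -> HIT, frames=[2,4,5]
Step 8: ref 2 -> HIT, frames=[2,4,5]
Step 9: ref 3 -> FAULT, evict 2, frames=[3,4,5]
At step 9: evicted page 2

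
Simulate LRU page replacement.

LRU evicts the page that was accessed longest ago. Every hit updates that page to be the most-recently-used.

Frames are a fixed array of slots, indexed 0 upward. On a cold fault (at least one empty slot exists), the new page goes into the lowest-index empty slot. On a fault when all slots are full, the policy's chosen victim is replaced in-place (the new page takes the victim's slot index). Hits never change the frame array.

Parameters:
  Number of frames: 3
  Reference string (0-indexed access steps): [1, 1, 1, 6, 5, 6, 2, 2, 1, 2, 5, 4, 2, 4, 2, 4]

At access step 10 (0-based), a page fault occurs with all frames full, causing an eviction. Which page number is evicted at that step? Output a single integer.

Answer: 6

Derivation:
Step 0: ref 1 -> FAULT, frames=[1,-,-]
Step 1: ref 1 -> HIT, frames=[1,-,-]
Step 2: ref 1 -> HIT, frames=[1,-,-]
Step 3: ref 6 -> FAULT, frames=[1,6,-]
Step 4: ref 5 -> FAULT, frames=[1,6,5]
Step 5: ref 6 -> HIT, frames=[1,6,5]
Step 6: ref 2 -> FAULT, evict 1, frames=[2,6,5]
Step 7: ref 2 -> HIT, frames=[2,6,5]
Step 8: ref 1 -> FAULT, evict 5, frames=[2,6,1]
Step 9: ref 2 -> HIT, frames=[2,6,1]
Step 10: ref 5 -> FAULT, evict 6, frames=[2,5,1]
At step 10: evicted page 6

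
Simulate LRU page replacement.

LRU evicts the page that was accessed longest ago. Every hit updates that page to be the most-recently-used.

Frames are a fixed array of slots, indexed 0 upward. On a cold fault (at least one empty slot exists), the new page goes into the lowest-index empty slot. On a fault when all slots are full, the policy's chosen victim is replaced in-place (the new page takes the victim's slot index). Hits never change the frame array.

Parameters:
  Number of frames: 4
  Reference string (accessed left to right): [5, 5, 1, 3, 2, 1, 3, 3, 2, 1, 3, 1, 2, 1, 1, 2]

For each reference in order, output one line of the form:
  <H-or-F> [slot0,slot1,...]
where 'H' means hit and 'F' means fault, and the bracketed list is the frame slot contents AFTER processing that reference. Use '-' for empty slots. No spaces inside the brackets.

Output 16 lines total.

F [5,-,-,-]
H [5,-,-,-]
F [5,1,-,-]
F [5,1,3,-]
F [5,1,3,2]
H [5,1,3,2]
H [5,1,3,2]
H [5,1,3,2]
H [5,1,3,2]
H [5,1,3,2]
H [5,1,3,2]
H [5,1,3,2]
H [5,1,3,2]
H [5,1,3,2]
H [5,1,3,2]
H [5,1,3,2]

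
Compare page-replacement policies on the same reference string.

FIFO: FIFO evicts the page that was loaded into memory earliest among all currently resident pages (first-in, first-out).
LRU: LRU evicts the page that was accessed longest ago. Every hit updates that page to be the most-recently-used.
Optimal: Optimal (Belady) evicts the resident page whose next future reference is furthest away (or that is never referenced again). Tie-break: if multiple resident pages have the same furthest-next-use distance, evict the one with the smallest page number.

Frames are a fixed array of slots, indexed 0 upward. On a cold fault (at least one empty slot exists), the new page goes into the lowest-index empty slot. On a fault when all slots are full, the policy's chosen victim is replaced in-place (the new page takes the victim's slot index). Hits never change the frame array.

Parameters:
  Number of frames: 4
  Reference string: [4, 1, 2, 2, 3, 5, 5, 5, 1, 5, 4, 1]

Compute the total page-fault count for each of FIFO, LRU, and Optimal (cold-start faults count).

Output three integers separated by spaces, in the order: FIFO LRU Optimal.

Answer: 7 6 5

Derivation:
--- FIFO ---
  step 0: ref 4 -> FAULT, frames=[4,-,-,-] (faults so far: 1)
  step 1: ref 1 -> FAULT, frames=[4,1,-,-] (faults so far: 2)
  step 2: ref 2 -> FAULT, frames=[4,1,2,-] (faults so far: 3)
  step 3: ref 2 -> HIT, frames=[4,1,2,-] (faults so far: 3)
  step 4: ref 3 -> FAULT, frames=[4,1,2,3] (faults so far: 4)
  step 5: ref 5 -> FAULT, evict 4, frames=[5,1,2,3] (faults so far: 5)
  step 6: ref 5 -> HIT, frames=[5,1,2,3] (faults so far: 5)
  step 7: ref 5 -> HIT, frames=[5,1,2,3] (faults so far: 5)
  step 8: ref 1 -> HIT, frames=[5,1,2,3] (faults so far: 5)
  step 9: ref 5 -> HIT, frames=[5,1,2,3] (faults so far: 5)
  step 10: ref 4 -> FAULT, evict 1, frames=[5,4,2,3] (faults so far: 6)
  step 11: ref 1 -> FAULT, evict 2, frames=[5,4,1,3] (faults so far: 7)
  FIFO total faults: 7
--- LRU ---
  step 0: ref 4 -> FAULT, frames=[4,-,-,-] (faults so far: 1)
  step 1: ref 1 -> FAULT, frames=[4,1,-,-] (faults so far: 2)
  step 2: ref 2 -> FAULT, frames=[4,1,2,-] (faults so far: 3)
  step 3: ref 2 -> HIT, frames=[4,1,2,-] (faults so far: 3)
  step 4: ref 3 -> FAULT, frames=[4,1,2,3] (faults so far: 4)
  step 5: ref 5 -> FAULT, evict 4, frames=[5,1,2,3] (faults so far: 5)
  step 6: ref 5 -> HIT, frames=[5,1,2,3] (faults so far: 5)
  step 7: ref 5 -> HIT, frames=[5,1,2,3] (faults so far: 5)
  step 8: ref 1 -> HIT, frames=[5,1,2,3] (faults so far: 5)
  step 9: ref 5 -> HIT, frames=[5,1,2,3] (faults so far: 5)
  step 10: ref 4 -> FAULT, evict 2, frames=[5,1,4,3] (faults so far: 6)
  step 11: ref 1 -> HIT, frames=[5,1,4,3] (faults so far: 6)
  LRU total faults: 6
--- Optimal ---
  step 0: ref 4 -> FAULT, frames=[4,-,-,-] (faults so far: 1)
  step 1: ref 1 -> FAULT, frames=[4,1,-,-] (faults so far: 2)
  step 2: ref 2 -> FAULT, frames=[4,1,2,-] (faults so far: 3)
  step 3: ref 2 -> HIT, frames=[4,1,2,-] (faults so far: 3)
  step 4: ref 3 -> FAULT, frames=[4,1,2,3] (faults so far: 4)
  step 5: ref 5 -> FAULT, evict 2, frames=[4,1,5,3] (faults so far: 5)
  step 6: ref 5 -> HIT, frames=[4,1,5,3] (faults so far: 5)
  step 7: ref 5 -> HIT, frames=[4,1,5,3] (faults so far: 5)
  step 8: ref 1 -> HIT, frames=[4,1,5,3] (faults so far: 5)
  step 9: ref 5 -> HIT, frames=[4,1,5,3] (faults so far: 5)
  step 10: ref 4 -> HIT, frames=[4,1,5,3] (faults so far: 5)
  step 11: ref 1 -> HIT, frames=[4,1,5,3] (faults so far: 5)
  Optimal total faults: 5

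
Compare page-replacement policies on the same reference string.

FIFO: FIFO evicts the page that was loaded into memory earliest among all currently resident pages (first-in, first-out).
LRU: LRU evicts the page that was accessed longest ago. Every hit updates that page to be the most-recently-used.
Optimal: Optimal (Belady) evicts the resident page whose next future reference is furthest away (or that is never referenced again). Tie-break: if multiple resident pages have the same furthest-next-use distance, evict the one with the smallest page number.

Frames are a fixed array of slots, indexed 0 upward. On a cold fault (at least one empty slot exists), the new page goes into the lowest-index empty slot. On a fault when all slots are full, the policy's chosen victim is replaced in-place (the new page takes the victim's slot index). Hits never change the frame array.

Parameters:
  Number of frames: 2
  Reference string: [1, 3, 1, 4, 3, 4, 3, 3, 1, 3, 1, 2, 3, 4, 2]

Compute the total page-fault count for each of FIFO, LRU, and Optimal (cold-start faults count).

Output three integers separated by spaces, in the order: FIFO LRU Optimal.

--- FIFO ---
  step 0: ref 1 -> FAULT, frames=[1,-] (faults so far: 1)
  step 1: ref 3 -> FAULT, frames=[1,3] (faults so far: 2)
  step 2: ref 1 -> HIT, frames=[1,3] (faults so far: 2)
  step 3: ref 4 -> FAULT, evict 1, frames=[4,3] (faults so far: 3)
  step 4: ref 3 -> HIT, frames=[4,3] (faults so far: 3)
  step 5: ref 4 -> HIT, frames=[4,3] (faults so far: 3)
  step 6: ref 3 -> HIT, frames=[4,3] (faults so far: 3)
  step 7: ref 3 -> HIT, frames=[4,3] (faults so far: 3)
  step 8: ref 1 -> FAULT, evict 3, frames=[4,1] (faults so far: 4)
  step 9: ref 3 -> FAULT, evict 4, frames=[3,1] (faults so far: 5)
  step 10: ref 1 -> HIT, frames=[3,1] (faults so far: 5)
  step 11: ref 2 -> FAULT, evict 1, frames=[3,2] (faults so far: 6)
  step 12: ref 3 -> HIT, frames=[3,2] (faults so far: 6)
  step 13: ref 4 -> FAULT, evict 3, frames=[4,2] (faults so far: 7)
  step 14: ref 2 -> HIT, frames=[4,2] (faults so far: 7)
  FIFO total faults: 7
--- LRU ---
  step 0: ref 1 -> FAULT, frames=[1,-] (faults so far: 1)
  step 1: ref 3 -> FAULT, frames=[1,3] (faults so far: 2)
  step 2: ref 1 -> HIT, frames=[1,3] (faults so far: 2)
  step 3: ref 4 -> FAULT, evict 3, frames=[1,4] (faults so far: 3)
  step 4: ref 3 -> FAULT, evict 1, frames=[3,4] (faults so far: 4)
  step 5: ref 4 -> HIT, frames=[3,4] (faults so far: 4)
  step 6: ref 3 -> HIT, frames=[3,4] (faults so far: 4)
  step 7: ref 3 -> HIT, frames=[3,4] (faults so far: 4)
  step 8: ref 1 -> FAULT, evict 4, frames=[3,1] (faults so far: 5)
  step 9: ref 3 -> HIT, frames=[3,1] (faults so far: 5)
  step 10: ref 1 -> HIT, frames=[3,1] (faults so far: 5)
  step 11: ref 2 -> FAULT, evict 3, frames=[2,1] (faults so far: 6)
  step 12: ref 3 -> FAULT, evict 1, frames=[2,3] (faults so far: 7)
  step 13: ref 4 -> FAULT, evict 2, frames=[4,3] (faults so far: 8)
  step 14: ref 2 -> FAULT, evict 3, frames=[4,2] (faults so far: 9)
  LRU total faults: 9
--- Optimal ---
  step 0: ref 1 -> FAULT, frames=[1,-] (faults so far: 1)
  step 1: ref 3 -> FAULT, frames=[1,3] (faults so far: 2)
  step 2: ref 1 -> HIT, frames=[1,3] (faults so far: 2)
  step 3: ref 4 -> FAULT, evict 1, frames=[4,3] (faults so far: 3)
  step 4: ref 3 -> HIT, frames=[4,3] (faults so far: 3)
  step 5: ref 4 -> HIT, frames=[4,3] (faults so far: 3)
  step 6: ref 3 -> HIT, frames=[4,3] (faults so far: 3)
  step 7: ref 3 -> HIT, frames=[4,3] (faults so far: 3)
  step 8: ref 1 -> FAULT, evict 4, frames=[1,3] (faults so far: 4)
  step 9: ref 3 -> HIT, frames=[1,3] (faults so far: 4)
  step 10: ref 1 -> HIT, frames=[1,3] (faults so far: 4)
  step 11: ref 2 -> FAULT, evict 1, frames=[2,3] (faults so far: 5)
  step 12: ref 3 -> HIT, frames=[2,3] (faults so far: 5)
  step 13: ref 4 -> FAULT, evict 3, frames=[2,4] (faults so far: 6)
  step 14: ref 2 -> HIT, frames=[2,4] (faults so far: 6)
  Optimal total faults: 6

Answer: 7 9 6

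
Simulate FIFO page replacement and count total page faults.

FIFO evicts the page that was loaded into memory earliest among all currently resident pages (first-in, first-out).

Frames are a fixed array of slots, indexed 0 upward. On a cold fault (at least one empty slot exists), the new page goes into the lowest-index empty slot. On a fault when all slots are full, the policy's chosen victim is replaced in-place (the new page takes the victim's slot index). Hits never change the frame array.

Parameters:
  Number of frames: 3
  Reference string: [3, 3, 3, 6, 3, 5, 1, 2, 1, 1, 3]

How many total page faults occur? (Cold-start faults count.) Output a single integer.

Answer: 6

Derivation:
Step 0: ref 3 → FAULT, frames=[3,-,-]
Step 1: ref 3 → HIT, frames=[3,-,-]
Step 2: ref 3 → HIT, frames=[3,-,-]
Step 3: ref 6 → FAULT, frames=[3,6,-]
Step 4: ref 3 → HIT, frames=[3,6,-]
Step 5: ref 5 → FAULT, frames=[3,6,5]
Step 6: ref 1 → FAULT (evict 3), frames=[1,6,5]
Step 7: ref 2 → FAULT (evict 6), frames=[1,2,5]
Step 8: ref 1 → HIT, frames=[1,2,5]
Step 9: ref 1 → HIT, frames=[1,2,5]
Step 10: ref 3 → FAULT (evict 5), frames=[1,2,3]
Total faults: 6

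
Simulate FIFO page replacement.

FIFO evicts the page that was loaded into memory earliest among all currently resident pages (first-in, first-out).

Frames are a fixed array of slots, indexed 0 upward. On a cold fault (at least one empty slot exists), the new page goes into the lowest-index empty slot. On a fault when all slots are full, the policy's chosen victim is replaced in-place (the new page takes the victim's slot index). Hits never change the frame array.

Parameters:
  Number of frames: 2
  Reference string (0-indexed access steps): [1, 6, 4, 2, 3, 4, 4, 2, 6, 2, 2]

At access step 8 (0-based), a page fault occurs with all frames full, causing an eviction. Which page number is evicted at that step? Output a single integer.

Step 0: ref 1 -> FAULT, frames=[1,-]
Step 1: ref 6 -> FAULT, frames=[1,6]
Step 2: ref 4 -> FAULT, evict 1, frames=[4,6]
Step 3: ref 2 -> FAULT, evict 6, frames=[4,2]
Step 4: ref 3 -> FAULT, evict 4, frames=[3,2]
Step 5: ref 4 -> FAULT, evict 2, frames=[3,4]
Step 6: ref 4 -> HIT, frames=[3,4]
Step 7: ref 2 -> FAULT, evict 3, frames=[2,4]
Step 8: ref 6 -> FAULT, evict 4, frames=[2,6]
At step 8: evicted page 4

Answer: 4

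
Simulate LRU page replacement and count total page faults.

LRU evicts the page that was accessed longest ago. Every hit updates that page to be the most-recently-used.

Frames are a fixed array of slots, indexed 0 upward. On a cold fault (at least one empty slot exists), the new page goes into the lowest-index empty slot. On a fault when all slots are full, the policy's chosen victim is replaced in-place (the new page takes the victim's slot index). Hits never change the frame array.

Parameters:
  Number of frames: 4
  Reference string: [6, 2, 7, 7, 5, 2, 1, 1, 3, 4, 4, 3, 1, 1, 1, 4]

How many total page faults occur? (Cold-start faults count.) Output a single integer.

Step 0: ref 6 → FAULT, frames=[6,-,-,-]
Step 1: ref 2 → FAULT, frames=[6,2,-,-]
Step 2: ref 7 → FAULT, frames=[6,2,7,-]
Step 3: ref 7 → HIT, frames=[6,2,7,-]
Step 4: ref 5 → FAULT, frames=[6,2,7,5]
Step 5: ref 2 → HIT, frames=[6,2,7,5]
Step 6: ref 1 → FAULT (evict 6), frames=[1,2,7,5]
Step 7: ref 1 → HIT, frames=[1,2,7,5]
Step 8: ref 3 → FAULT (evict 7), frames=[1,2,3,5]
Step 9: ref 4 → FAULT (evict 5), frames=[1,2,3,4]
Step 10: ref 4 → HIT, frames=[1,2,3,4]
Step 11: ref 3 → HIT, frames=[1,2,3,4]
Step 12: ref 1 → HIT, frames=[1,2,3,4]
Step 13: ref 1 → HIT, frames=[1,2,3,4]
Step 14: ref 1 → HIT, frames=[1,2,3,4]
Step 15: ref 4 → HIT, frames=[1,2,3,4]
Total faults: 7

Answer: 7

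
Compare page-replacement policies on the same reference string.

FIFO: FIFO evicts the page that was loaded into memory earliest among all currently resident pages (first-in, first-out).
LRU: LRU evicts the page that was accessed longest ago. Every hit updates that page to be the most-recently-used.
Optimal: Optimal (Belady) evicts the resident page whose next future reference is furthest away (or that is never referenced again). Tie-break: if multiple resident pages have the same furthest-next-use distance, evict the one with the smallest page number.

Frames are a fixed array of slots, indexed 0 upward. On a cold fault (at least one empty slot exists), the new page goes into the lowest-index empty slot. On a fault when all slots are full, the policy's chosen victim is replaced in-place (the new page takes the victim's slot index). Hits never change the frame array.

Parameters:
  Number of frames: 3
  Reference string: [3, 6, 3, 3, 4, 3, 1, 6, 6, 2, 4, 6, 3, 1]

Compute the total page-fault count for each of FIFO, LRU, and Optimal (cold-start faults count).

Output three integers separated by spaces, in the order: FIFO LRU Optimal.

Answer: 8 9 7

Derivation:
--- FIFO ---
  step 0: ref 3 -> FAULT, frames=[3,-,-] (faults so far: 1)
  step 1: ref 6 -> FAULT, frames=[3,6,-] (faults so far: 2)
  step 2: ref 3 -> HIT, frames=[3,6,-] (faults so far: 2)
  step 3: ref 3 -> HIT, frames=[3,6,-] (faults so far: 2)
  step 4: ref 4 -> FAULT, frames=[3,6,4] (faults so far: 3)
  step 5: ref 3 -> HIT, frames=[3,6,4] (faults so far: 3)
  step 6: ref 1 -> FAULT, evict 3, frames=[1,6,4] (faults so far: 4)
  step 7: ref 6 -> HIT, frames=[1,6,4] (faults so far: 4)
  step 8: ref 6 -> HIT, frames=[1,6,4] (faults so far: 4)
  step 9: ref 2 -> FAULT, evict 6, frames=[1,2,4] (faults so far: 5)
  step 10: ref 4 -> HIT, frames=[1,2,4] (faults so far: 5)
  step 11: ref 6 -> FAULT, evict 4, frames=[1,2,6] (faults so far: 6)
  step 12: ref 3 -> FAULT, evict 1, frames=[3,2,6] (faults so far: 7)
  step 13: ref 1 -> FAULT, evict 2, frames=[3,1,6] (faults so far: 8)
  FIFO total faults: 8
--- LRU ---
  step 0: ref 3 -> FAULT, frames=[3,-,-] (faults so far: 1)
  step 1: ref 6 -> FAULT, frames=[3,6,-] (faults so far: 2)
  step 2: ref 3 -> HIT, frames=[3,6,-] (faults so far: 2)
  step 3: ref 3 -> HIT, frames=[3,6,-] (faults so far: 2)
  step 4: ref 4 -> FAULT, frames=[3,6,4] (faults so far: 3)
  step 5: ref 3 -> HIT, frames=[3,6,4] (faults so far: 3)
  step 6: ref 1 -> FAULT, evict 6, frames=[3,1,4] (faults so far: 4)
  step 7: ref 6 -> FAULT, evict 4, frames=[3,1,6] (faults so far: 5)
  step 8: ref 6 -> HIT, frames=[3,1,6] (faults so far: 5)
  step 9: ref 2 -> FAULT, evict 3, frames=[2,1,6] (faults so far: 6)
  step 10: ref 4 -> FAULT, evict 1, frames=[2,4,6] (faults so far: 7)
  step 11: ref 6 -> HIT, frames=[2,4,6] (faults so far: 7)
  step 12: ref 3 -> FAULT, evict 2, frames=[3,4,6] (faults so far: 8)
  step 13: ref 1 -> FAULT, evict 4, frames=[3,1,6] (faults so far: 9)
  LRU total faults: 9
--- Optimal ---
  step 0: ref 3 -> FAULT, frames=[3,-,-] (faults so far: 1)
  step 1: ref 6 -> FAULT, frames=[3,6,-] (faults so far: 2)
  step 2: ref 3 -> HIT, frames=[3,6,-] (faults so far: 2)
  step 3: ref 3 -> HIT, frames=[3,6,-] (faults so far: 2)
  step 4: ref 4 -> FAULT, frames=[3,6,4] (faults so far: 3)
  step 5: ref 3 -> HIT, frames=[3,6,4] (faults so far: 3)
  step 6: ref 1 -> FAULT, evict 3, frames=[1,6,4] (faults so far: 4)
  step 7: ref 6 -> HIT, frames=[1,6,4] (faults so far: 4)
  step 8: ref 6 -> HIT, frames=[1,6,4] (faults so far: 4)
  step 9: ref 2 -> FAULT, evict 1, frames=[2,6,4] (faults so far: 5)
  step 10: ref 4 -> HIT, frames=[2,6,4] (faults so far: 5)
  step 11: ref 6 -> HIT, frames=[2,6,4] (faults so far: 5)
  step 12: ref 3 -> FAULT, evict 2, frames=[3,6,4] (faults so far: 6)
  step 13: ref 1 -> FAULT, evict 3, frames=[1,6,4] (faults so far: 7)
  Optimal total faults: 7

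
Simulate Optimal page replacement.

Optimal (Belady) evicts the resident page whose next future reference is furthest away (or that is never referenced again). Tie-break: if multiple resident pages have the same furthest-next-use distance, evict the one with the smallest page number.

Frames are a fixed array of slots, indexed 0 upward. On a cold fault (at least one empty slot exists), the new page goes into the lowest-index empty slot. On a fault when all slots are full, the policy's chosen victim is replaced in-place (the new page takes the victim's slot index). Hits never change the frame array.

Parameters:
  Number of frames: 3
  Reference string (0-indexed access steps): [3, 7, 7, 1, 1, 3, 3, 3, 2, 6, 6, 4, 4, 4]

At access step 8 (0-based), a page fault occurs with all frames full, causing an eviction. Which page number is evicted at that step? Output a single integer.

Answer: 1

Derivation:
Step 0: ref 3 -> FAULT, frames=[3,-,-]
Step 1: ref 7 -> FAULT, frames=[3,7,-]
Step 2: ref 7 -> HIT, frames=[3,7,-]
Step 3: ref 1 -> FAULT, frames=[3,7,1]
Step 4: ref 1 -> HIT, frames=[3,7,1]
Step 5: ref 3 -> HIT, frames=[3,7,1]
Step 6: ref 3 -> HIT, frames=[3,7,1]
Step 7: ref 3 -> HIT, frames=[3,7,1]
Step 8: ref 2 -> FAULT, evict 1, frames=[3,7,2]
At step 8: evicted page 1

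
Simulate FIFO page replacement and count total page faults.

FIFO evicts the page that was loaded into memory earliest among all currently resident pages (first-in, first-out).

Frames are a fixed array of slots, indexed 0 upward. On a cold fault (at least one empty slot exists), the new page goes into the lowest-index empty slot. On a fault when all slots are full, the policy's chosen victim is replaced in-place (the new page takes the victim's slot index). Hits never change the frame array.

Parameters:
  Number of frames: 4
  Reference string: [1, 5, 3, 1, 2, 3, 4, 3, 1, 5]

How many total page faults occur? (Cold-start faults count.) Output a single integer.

Step 0: ref 1 → FAULT, frames=[1,-,-,-]
Step 1: ref 5 → FAULT, frames=[1,5,-,-]
Step 2: ref 3 → FAULT, frames=[1,5,3,-]
Step 3: ref 1 → HIT, frames=[1,5,3,-]
Step 4: ref 2 → FAULT, frames=[1,5,3,2]
Step 5: ref 3 → HIT, frames=[1,5,3,2]
Step 6: ref 4 → FAULT (evict 1), frames=[4,5,3,2]
Step 7: ref 3 → HIT, frames=[4,5,3,2]
Step 8: ref 1 → FAULT (evict 5), frames=[4,1,3,2]
Step 9: ref 5 → FAULT (evict 3), frames=[4,1,5,2]
Total faults: 7

Answer: 7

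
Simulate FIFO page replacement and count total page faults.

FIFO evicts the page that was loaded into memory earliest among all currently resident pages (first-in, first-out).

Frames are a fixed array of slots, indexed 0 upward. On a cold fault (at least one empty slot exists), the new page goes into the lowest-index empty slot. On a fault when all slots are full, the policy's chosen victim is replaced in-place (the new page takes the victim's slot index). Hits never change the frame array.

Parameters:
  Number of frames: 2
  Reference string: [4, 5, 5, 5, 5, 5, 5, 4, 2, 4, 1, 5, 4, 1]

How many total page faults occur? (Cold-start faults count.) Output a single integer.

Answer: 8

Derivation:
Step 0: ref 4 → FAULT, frames=[4,-]
Step 1: ref 5 → FAULT, frames=[4,5]
Step 2: ref 5 → HIT, frames=[4,5]
Step 3: ref 5 → HIT, frames=[4,5]
Step 4: ref 5 → HIT, frames=[4,5]
Step 5: ref 5 → HIT, frames=[4,5]
Step 6: ref 5 → HIT, frames=[4,5]
Step 7: ref 4 → HIT, frames=[4,5]
Step 8: ref 2 → FAULT (evict 4), frames=[2,5]
Step 9: ref 4 → FAULT (evict 5), frames=[2,4]
Step 10: ref 1 → FAULT (evict 2), frames=[1,4]
Step 11: ref 5 → FAULT (evict 4), frames=[1,5]
Step 12: ref 4 → FAULT (evict 1), frames=[4,5]
Step 13: ref 1 → FAULT (evict 5), frames=[4,1]
Total faults: 8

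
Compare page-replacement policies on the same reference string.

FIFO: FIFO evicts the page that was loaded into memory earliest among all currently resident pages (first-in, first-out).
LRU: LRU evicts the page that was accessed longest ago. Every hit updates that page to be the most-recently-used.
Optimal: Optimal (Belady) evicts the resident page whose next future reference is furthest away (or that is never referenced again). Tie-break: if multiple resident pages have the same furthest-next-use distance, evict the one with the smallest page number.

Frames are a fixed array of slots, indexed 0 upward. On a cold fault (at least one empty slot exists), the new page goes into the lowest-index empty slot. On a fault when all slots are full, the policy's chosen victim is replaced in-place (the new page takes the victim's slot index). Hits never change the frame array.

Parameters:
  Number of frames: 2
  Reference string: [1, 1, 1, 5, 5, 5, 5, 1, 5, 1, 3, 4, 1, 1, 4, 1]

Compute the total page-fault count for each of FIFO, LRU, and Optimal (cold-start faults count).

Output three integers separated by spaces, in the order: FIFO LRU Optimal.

Answer: 5 5 4

Derivation:
--- FIFO ---
  step 0: ref 1 -> FAULT, frames=[1,-] (faults so far: 1)
  step 1: ref 1 -> HIT, frames=[1,-] (faults so far: 1)
  step 2: ref 1 -> HIT, frames=[1,-] (faults so far: 1)
  step 3: ref 5 -> FAULT, frames=[1,5] (faults so far: 2)
  step 4: ref 5 -> HIT, frames=[1,5] (faults so far: 2)
  step 5: ref 5 -> HIT, frames=[1,5] (faults so far: 2)
  step 6: ref 5 -> HIT, frames=[1,5] (faults so far: 2)
  step 7: ref 1 -> HIT, frames=[1,5] (faults so far: 2)
  step 8: ref 5 -> HIT, frames=[1,5] (faults so far: 2)
  step 9: ref 1 -> HIT, frames=[1,5] (faults so far: 2)
  step 10: ref 3 -> FAULT, evict 1, frames=[3,5] (faults so far: 3)
  step 11: ref 4 -> FAULT, evict 5, frames=[3,4] (faults so far: 4)
  step 12: ref 1 -> FAULT, evict 3, frames=[1,4] (faults so far: 5)
  step 13: ref 1 -> HIT, frames=[1,4] (faults so far: 5)
  step 14: ref 4 -> HIT, frames=[1,4] (faults so far: 5)
  step 15: ref 1 -> HIT, frames=[1,4] (faults so far: 5)
  FIFO total faults: 5
--- LRU ---
  step 0: ref 1 -> FAULT, frames=[1,-] (faults so far: 1)
  step 1: ref 1 -> HIT, frames=[1,-] (faults so far: 1)
  step 2: ref 1 -> HIT, frames=[1,-] (faults so far: 1)
  step 3: ref 5 -> FAULT, frames=[1,5] (faults so far: 2)
  step 4: ref 5 -> HIT, frames=[1,5] (faults so far: 2)
  step 5: ref 5 -> HIT, frames=[1,5] (faults so far: 2)
  step 6: ref 5 -> HIT, frames=[1,5] (faults so far: 2)
  step 7: ref 1 -> HIT, frames=[1,5] (faults so far: 2)
  step 8: ref 5 -> HIT, frames=[1,5] (faults so far: 2)
  step 9: ref 1 -> HIT, frames=[1,5] (faults so far: 2)
  step 10: ref 3 -> FAULT, evict 5, frames=[1,3] (faults so far: 3)
  step 11: ref 4 -> FAULT, evict 1, frames=[4,3] (faults so far: 4)
  step 12: ref 1 -> FAULT, evict 3, frames=[4,1] (faults so far: 5)
  step 13: ref 1 -> HIT, frames=[4,1] (faults so far: 5)
  step 14: ref 4 -> HIT, frames=[4,1] (faults so far: 5)
  step 15: ref 1 -> HIT, frames=[4,1] (faults so far: 5)
  LRU total faults: 5
--- Optimal ---
  step 0: ref 1 -> FAULT, frames=[1,-] (faults so far: 1)
  step 1: ref 1 -> HIT, frames=[1,-] (faults so far: 1)
  step 2: ref 1 -> HIT, frames=[1,-] (faults so far: 1)
  step 3: ref 5 -> FAULT, frames=[1,5] (faults so far: 2)
  step 4: ref 5 -> HIT, frames=[1,5] (faults so far: 2)
  step 5: ref 5 -> HIT, frames=[1,5] (faults so far: 2)
  step 6: ref 5 -> HIT, frames=[1,5] (faults so far: 2)
  step 7: ref 1 -> HIT, frames=[1,5] (faults so far: 2)
  step 8: ref 5 -> HIT, frames=[1,5] (faults so far: 2)
  step 9: ref 1 -> HIT, frames=[1,5] (faults so far: 2)
  step 10: ref 3 -> FAULT, evict 5, frames=[1,3] (faults so far: 3)
  step 11: ref 4 -> FAULT, evict 3, frames=[1,4] (faults so far: 4)
  step 12: ref 1 -> HIT, frames=[1,4] (faults so far: 4)
  step 13: ref 1 -> HIT, frames=[1,4] (faults so far: 4)
  step 14: ref 4 -> HIT, frames=[1,4] (faults so far: 4)
  step 15: ref 1 -> HIT, frames=[1,4] (faults so far: 4)
  Optimal total faults: 4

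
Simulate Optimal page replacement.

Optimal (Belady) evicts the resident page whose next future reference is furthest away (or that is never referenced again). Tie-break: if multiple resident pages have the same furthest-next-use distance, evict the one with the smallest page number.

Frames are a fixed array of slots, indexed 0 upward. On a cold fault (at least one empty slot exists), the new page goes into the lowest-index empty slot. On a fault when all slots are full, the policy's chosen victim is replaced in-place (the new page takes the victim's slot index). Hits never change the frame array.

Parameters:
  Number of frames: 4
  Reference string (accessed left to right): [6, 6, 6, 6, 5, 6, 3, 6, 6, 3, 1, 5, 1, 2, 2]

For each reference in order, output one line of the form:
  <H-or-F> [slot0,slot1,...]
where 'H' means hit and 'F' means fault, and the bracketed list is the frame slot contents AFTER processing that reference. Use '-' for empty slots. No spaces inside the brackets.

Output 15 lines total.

F [6,-,-,-]
H [6,-,-,-]
H [6,-,-,-]
H [6,-,-,-]
F [6,5,-,-]
H [6,5,-,-]
F [6,5,3,-]
H [6,5,3,-]
H [6,5,3,-]
H [6,5,3,-]
F [6,5,3,1]
H [6,5,3,1]
H [6,5,3,1]
F [6,5,3,2]
H [6,5,3,2]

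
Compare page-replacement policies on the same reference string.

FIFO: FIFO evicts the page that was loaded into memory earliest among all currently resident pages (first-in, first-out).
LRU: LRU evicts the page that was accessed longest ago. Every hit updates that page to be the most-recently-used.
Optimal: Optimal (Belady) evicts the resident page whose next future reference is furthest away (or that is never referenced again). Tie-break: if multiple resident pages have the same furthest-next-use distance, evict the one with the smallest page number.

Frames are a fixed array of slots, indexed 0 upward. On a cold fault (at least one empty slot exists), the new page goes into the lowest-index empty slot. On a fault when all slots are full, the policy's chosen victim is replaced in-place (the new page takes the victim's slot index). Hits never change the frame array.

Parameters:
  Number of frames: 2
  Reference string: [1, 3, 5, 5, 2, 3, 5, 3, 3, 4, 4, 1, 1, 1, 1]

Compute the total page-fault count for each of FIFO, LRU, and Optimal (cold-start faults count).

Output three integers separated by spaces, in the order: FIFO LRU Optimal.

Answer: 8 8 7

Derivation:
--- FIFO ---
  step 0: ref 1 -> FAULT, frames=[1,-] (faults so far: 1)
  step 1: ref 3 -> FAULT, frames=[1,3] (faults so far: 2)
  step 2: ref 5 -> FAULT, evict 1, frames=[5,3] (faults so far: 3)
  step 3: ref 5 -> HIT, frames=[5,3] (faults so far: 3)
  step 4: ref 2 -> FAULT, evict 3, frames=[5,2] (faults so far: 4)
  step 5: ref 3 -> FAULT, evict 5, frames=[3,2] (faults so far: 5)
  step 6: ref 5 -> FAULT, evict 2, frames=[3,5] (faults so far: 6)
  step 7: ref 3 -> HIT, frames=[3,5] (faults so far: 6)
  step 8: ref 3 -> HIT, frames=[3,5] (faults so far: 6)
  step 9: ref 4 -> FAULT, evict 3, frames=[4,5] (faults so far: 7)
  step 10: ref 4 -> HIT, frames=[4,5] (faults so far: 7)
  step 11: ref 1 -> FAULT, evict 5, frames=[4,1] (faults so far: 8)
  step 12: ref 1 -> HIT, frames=[4,1] (faults so far: 8)
  step 13: ref 1 -> HIT, frames=[4,1] (faults so far: 8)
  step 14: ref 1 -> HIT, frames=[4,1] (faults so far: 8)
  FIFO total faults: 8
--- LRU ---
  step 0: ref 1 -> FAULT, frames=[1,-] (faults so far: 1)
  step 1: ref 3 -> FAULT, frames=[1,3] (faults so far: 2)
  step 2: ref 5 -> FAULT, evict 1, frames=[5,3] (faults so far: 3)
  step 3: ref 5 -> HIT, frames=[5,3] (faults so far: 3)
  step 4: ref 2 -> FAULT, evict 3, frames=[5,2] (faults so far: 4)
  step 5: ref 3 -> FAULT, evict 5, frames=[3,2] (faults so far: 5)
  step 6: ref 5 -> FAULT, evict 2, frames=[3,5] (faults so far: 6)
  step 7: ref 3 -> HIT, frames=[3,5] (faults so far: 6)
  step 8: ref 3 -> HIT, frames=[3,5] (faults so far: 6)
  step 9: ref 4 -> FAULT, evict 5, frames=[3,4] (faults so far: 7)
  step 10: ref 4 -> HIT, frames=[3,4] (faults so far: 7)
  step 11: ref 1 -> FAULT, evict 3, frames=[1,4] (faults so far: 8)
  step 12: ref 1 -> HIT, frames=[1,4] (faults so far: 8)
  step 13: ref 1 -> HIT, frames=[1,4] (faults so far: 8)
  step 14: ref 1 -> HIT, frames=[1,4] (faults so far: 8)
  LRU total faults: 8
--- Optimal ---
  step 0: ref 1 -> FAULT, frames=[1,-] (faults so far: 1)
  step 1: ref 3 -> FAULT, frames=[1,3] (faults so far: 2)
  step 2: ref 5 -> FAULT, evict 1, frames=[5,3] (faults so far: 3)
  step 3: ref 5 -> HIT, frames=[5,3] (faults so far: 3)
  step 4: ref 2 -> FAULT, evict 5, frames=[2,3] (faults so far: 4)
  step 5: ref 3 -> HIT, frames=[2,3] (faults so far: 4)
  step 6: ref 5 -> FAULT, evict 2, frames=[5,3] (faults so far: 5)
  step 7: ref 3 -> HIT, frames=[5,3] (faults so far: 5)
  step 8: ref 3 -> HIT, frames=[5,3] (faults so far: 5)
  step 9: ref 4 -> FAULT, evict 3, frames=[5,4] (faults so far: 6)
  step 10: ref 4 -> HIT, frames=[5,4] (faults so far: 6)
  step 11: ref 1 -> FAULT, evict 4, frames=[5,1] (faults so far: 7)
  step 12: ref 1 -> HIT, frames=[5,1] (faults so far: 7)
  step 13: ref 1 -> HIT, frames=[5,1] (faults so far: 7)
  step 14: ref 1 -> HIT, frames=[5,1] (faults so far: 7)
  Optimal total faults: 7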